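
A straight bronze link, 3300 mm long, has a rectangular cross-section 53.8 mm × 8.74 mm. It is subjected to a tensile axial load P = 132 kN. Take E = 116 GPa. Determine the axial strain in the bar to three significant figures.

0.00242

A = 470.2 mm².
σ = N/A = 280.7 MPa; ε = σ/E = 280.7/116000 = 2.420e-03.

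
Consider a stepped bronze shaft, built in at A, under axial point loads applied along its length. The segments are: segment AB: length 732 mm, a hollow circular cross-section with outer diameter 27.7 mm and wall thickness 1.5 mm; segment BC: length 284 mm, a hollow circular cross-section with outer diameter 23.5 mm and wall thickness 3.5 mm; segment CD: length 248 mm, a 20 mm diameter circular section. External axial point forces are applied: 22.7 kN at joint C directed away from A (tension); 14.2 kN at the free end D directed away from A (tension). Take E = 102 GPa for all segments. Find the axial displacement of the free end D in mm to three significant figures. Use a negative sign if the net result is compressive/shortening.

2.72 mm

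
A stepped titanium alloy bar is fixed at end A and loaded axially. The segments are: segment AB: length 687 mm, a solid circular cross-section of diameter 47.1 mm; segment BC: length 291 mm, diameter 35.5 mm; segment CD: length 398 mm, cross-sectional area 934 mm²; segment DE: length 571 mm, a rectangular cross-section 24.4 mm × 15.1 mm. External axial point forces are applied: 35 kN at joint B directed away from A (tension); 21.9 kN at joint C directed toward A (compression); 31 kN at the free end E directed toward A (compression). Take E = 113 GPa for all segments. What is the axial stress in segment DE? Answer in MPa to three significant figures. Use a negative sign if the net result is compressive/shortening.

Internal axial forces (sectioning from the free end, tension +): N_DE = -31 kN, N_CD = -31 kN, N_BC = -52.9 kN, N_AB = -17.9 kN.
A_DE = 368.4 mm².
σ_DE = N_DE/A_DE = -31000/368.4 = -84.14 MPa.

-84.1 MPa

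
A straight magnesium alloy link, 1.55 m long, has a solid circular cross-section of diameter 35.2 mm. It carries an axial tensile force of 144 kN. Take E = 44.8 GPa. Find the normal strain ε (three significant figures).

0.00330

A = 973.1 mm².
σ = N/A = 148 MPa; ε = σ/E = 148/44800 = 3.303e-03.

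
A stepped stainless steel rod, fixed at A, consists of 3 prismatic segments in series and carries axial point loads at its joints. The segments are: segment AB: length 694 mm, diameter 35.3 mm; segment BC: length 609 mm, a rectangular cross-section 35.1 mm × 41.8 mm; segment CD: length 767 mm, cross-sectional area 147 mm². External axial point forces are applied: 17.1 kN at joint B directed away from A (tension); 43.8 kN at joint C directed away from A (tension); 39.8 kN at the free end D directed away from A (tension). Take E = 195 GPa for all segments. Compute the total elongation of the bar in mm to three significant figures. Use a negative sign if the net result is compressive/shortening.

Internal axial forces (sectioning from the free end, tension +): N_CD = 39.8 kN, N_BC = 83.6 kN, N_AB = 100.7 kN.
A_AB = 978.7 mm².
A_BC = 1467 mm².
δ_AB = 100700·694/(978.7·195000) = 0.3662 mm
δ_BC = 83600·609/(1467·195000) = 0.178 mm
δ_CD = 39800·767/(147·195000) = 1.065 mm
δ = Σδ_i = 1.609 mm.

1.61 mm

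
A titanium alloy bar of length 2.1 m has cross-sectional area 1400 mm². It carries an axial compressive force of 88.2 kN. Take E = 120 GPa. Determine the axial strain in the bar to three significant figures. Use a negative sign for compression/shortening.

σ = N/A = -63 MPa; ε = σ/E = -63/120000 = -5.250e-04.

-5.25e-04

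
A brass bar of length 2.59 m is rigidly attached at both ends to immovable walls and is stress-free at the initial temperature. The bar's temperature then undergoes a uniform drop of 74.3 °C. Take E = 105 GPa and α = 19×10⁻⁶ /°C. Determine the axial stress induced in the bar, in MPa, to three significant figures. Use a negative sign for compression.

148 MPa

Free thermal expansion αLΔT = 19e-6 · 2590 · -74.3 = -3.656 mm.
The walls impose strain ε = −(-3.656)/2590 = 1.4117e-03; σ = Eε = 105000 · 1.4117e-03 = 148.2 MPa.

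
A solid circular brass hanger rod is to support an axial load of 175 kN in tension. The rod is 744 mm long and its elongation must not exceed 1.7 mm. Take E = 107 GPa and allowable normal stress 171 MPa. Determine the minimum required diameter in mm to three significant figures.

36.1 mm

Required area A ≥ P/σ_allow = 175000/171 = 1023 mm².
For a solid circular section, d ≥ √(4A/π) = 36.1 mm.
Elongation limit: A ≥ PL/(Eδ_allow) = 175000·744/(107000·1.7) = 715.8 mm² ⇒ d ≥ 30.19 mm.
The stress limit governs.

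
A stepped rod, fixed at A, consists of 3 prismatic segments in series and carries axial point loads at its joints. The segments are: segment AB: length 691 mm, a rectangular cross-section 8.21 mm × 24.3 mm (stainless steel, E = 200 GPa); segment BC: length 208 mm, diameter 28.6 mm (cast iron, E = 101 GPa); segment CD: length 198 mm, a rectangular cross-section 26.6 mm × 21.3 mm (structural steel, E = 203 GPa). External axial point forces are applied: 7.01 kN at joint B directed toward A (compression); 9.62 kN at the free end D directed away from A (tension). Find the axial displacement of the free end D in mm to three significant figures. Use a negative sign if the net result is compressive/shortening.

Internal axial forces (sectioning from the free end, tension +): N_CD = 9.62 kN, N_BC = 9.62 kN, N_AB = 2.61 kN.
A_AB = 199.5 mm².
A_BC = 642.4 mm².
A_CD = 566.6 mm².
δ_AB = 2610·691/(199.5·200000) = 0.0452 mm
δ_BC = 9620·208/(642.4·101000) = 0.03084 mm
δ_CD = 9620·198/(566.6·203000) = 0.01656 mm
δ = Σδ_i = 0.0926 mm.

0.0926 mm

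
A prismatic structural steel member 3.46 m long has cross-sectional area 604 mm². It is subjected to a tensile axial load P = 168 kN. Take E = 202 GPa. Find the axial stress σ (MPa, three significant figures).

σ = N/A = 168000/604 = 278.1 MPa.

278 MPa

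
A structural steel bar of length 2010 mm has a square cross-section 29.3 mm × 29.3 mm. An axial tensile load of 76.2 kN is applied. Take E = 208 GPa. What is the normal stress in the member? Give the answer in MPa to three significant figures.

A = 858.5 mm².
σ = N/A = 76200/858.5 = 88.76 MPa.

88.8 MPa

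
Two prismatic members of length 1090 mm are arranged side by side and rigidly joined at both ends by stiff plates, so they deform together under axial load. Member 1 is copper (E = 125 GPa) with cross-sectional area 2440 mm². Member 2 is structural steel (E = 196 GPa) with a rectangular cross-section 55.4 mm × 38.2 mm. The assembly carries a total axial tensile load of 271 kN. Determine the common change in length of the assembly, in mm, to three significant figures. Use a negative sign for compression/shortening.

A_2 = 2116 mm².
Equal strain + equilibrium ⇒ each member carries load in proportion to AE: A₁E₁ = 305000000 N, A₂E₂ = 414800000 N, ΣAE = 719800000 N.
δ = PL/ΣAE = 271000·1090/719800000 = 0.4104 mm.

0.410 mm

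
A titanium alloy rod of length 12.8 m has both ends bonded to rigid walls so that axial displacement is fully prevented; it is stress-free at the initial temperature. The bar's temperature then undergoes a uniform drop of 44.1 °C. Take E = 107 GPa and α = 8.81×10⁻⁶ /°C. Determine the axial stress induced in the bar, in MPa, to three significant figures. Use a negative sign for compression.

41.6 MPa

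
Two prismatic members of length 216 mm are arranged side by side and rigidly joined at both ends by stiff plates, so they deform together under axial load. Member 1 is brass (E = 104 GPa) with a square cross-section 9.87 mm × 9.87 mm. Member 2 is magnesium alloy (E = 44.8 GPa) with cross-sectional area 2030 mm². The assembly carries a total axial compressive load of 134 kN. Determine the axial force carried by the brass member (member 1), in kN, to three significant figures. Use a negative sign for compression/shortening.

A_1 = 97.42 mm².
Equal strain + equilibrium ⇒ each member carries load in proportion to AE: A₁E₁ = 10130000 N, A₂E₂ = 90940000 N, ΣAE = 101100000 N.
F₁ = P·A₁E₁/ΣAE = -134000·10130000/101100000 = -13430 N.

-13.4 kN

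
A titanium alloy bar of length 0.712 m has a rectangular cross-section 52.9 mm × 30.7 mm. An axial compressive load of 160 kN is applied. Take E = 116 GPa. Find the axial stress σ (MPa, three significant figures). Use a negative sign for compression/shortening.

A = 1624 mm².
σ = N/A = -160000/1624 = -98.52 MPa.

-98.5 MPa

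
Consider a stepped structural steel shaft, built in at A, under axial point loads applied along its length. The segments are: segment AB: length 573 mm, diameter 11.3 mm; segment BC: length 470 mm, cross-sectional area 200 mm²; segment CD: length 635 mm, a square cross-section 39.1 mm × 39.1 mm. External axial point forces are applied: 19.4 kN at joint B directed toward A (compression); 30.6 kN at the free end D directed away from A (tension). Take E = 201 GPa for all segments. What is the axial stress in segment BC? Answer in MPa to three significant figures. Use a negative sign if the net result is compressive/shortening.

153 MPa

Internal axial forces (sectioning from the free end, tension +): N_CD = 30.6 kN, N_BC = 30.6 kN, N_AB = 11.2 kN.
σ_BC = N_BC/A_BC = 30600/200 = 153 MPa.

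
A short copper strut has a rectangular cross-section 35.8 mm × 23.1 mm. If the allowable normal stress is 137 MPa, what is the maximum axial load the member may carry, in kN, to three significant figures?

A = 827 mm².
P_max = σ_allow · A = 137 · 827 = 113300 N = 113.3 kN.

113 kN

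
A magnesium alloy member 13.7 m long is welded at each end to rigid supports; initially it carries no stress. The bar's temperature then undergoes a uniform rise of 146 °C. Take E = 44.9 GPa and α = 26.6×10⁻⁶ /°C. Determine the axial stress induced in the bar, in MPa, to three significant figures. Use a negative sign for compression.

-174 MPa

Free thermal expansion αLΔT = 26.6e-6 · 13700 · 146 = 53.21 mm.
The walls impose strain ε = −(53.21)/13700 = -3.8836e-03; σ = Eε = 44900 · -3.8836e-03 = -174.4 MPa.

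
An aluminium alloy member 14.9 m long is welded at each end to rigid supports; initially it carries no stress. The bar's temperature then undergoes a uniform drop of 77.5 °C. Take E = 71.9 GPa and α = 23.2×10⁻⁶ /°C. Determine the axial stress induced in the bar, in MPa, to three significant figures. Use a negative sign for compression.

129 MPa

Free thermal expansion αLΔT = 23.2e-6 · 14900 · -77.5 = -26.79 mm.
The walls impose strain ε = −(-26.79)/14900 = 1.7980e-03; σ = Eε = 71900 · 1.7980e-03 = 129.3 MPa.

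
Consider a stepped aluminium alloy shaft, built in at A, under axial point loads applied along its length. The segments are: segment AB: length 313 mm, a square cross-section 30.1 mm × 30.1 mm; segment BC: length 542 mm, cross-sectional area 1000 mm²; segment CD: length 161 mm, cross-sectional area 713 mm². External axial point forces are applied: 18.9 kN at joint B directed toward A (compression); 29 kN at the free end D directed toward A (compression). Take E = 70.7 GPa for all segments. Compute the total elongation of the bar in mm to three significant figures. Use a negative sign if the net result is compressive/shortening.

-0.549 mm

Internal axial forces (sectioning from the free end, tension +): N_CD = -29 kN, N_BC = -29 kN, N_AB = -47.9 kN.
A_AB = 906 mm².
δ_AB = -47900·313/(906·70700) = -0.2341 mm
δ_BC = -29000·542/(1000·70700) = -0.2223 mm
δ_CD = -29000·161/(713·70700) = -0.09262 mm
δ = Σδ_i = -0.549 mm.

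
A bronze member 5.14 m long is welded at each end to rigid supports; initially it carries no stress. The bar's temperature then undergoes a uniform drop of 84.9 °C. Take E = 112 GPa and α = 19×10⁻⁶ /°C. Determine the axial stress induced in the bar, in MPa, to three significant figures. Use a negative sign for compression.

181 MPa

Free thermal expansion αLΔT = 19e-6 · 5140 · -84.9 = -8.291 mm.
The walls impose strain ε = −(-8.291)/5140 = 1.6131e-03; σ = Eε = 112000 · 1.6131e-03 = 180.7 MPa.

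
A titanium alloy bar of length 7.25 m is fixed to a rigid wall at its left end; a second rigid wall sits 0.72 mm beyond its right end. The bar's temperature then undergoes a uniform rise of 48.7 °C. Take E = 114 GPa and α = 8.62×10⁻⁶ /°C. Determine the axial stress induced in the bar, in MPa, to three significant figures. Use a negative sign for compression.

Free thermal expansion αLΔT = 8.62e-6 · 7250 · 48.7 = 3.044 mm.
The walls engage after the gap closes; constrained expansion = 3.044 − 0.72 = 2.324 mm.
The walls impose strain ε = −(2.324)/7250 = -3.2048e-04; σ = Eε = 114000 · -3.2048e-04 = -36.54 MPa.

-36.5 MPa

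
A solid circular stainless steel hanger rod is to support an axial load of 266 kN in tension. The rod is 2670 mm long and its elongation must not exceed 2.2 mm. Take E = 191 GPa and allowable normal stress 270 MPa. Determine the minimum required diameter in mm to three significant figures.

Required area A ≥ P/σ_allow = 266000/270 = 985.2 mm².
For a solid circular section, d ≥ √(4A/π) = 35.42 mm.
Elongation limit: A ≥ PL/(Eδ_allow) = 266000·2670/(191000·2.2) = 1690 mm² ⇒ d ≥ 46.39 mm.
The elongation limit governs.

46.4 mm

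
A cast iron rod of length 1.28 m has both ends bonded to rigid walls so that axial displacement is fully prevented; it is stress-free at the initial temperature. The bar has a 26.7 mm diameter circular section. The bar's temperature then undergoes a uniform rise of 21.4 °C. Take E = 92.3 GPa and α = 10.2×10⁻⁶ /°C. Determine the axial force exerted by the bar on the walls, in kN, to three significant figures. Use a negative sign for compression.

-11.3 kN

Free thermal expansion αLΔT = 10.2e-6 · 1280 · 21.4 = 0.2794 mm.
The walls impose strain ε = −(0.2794)/1280 = -2.1828e-04; σ = Eε = 92300 · -2.1828e-04 = -20.15 MPa.
Wall reaction R = σ·A = -20.15·559.9 = -11280 N = -11.28 kN.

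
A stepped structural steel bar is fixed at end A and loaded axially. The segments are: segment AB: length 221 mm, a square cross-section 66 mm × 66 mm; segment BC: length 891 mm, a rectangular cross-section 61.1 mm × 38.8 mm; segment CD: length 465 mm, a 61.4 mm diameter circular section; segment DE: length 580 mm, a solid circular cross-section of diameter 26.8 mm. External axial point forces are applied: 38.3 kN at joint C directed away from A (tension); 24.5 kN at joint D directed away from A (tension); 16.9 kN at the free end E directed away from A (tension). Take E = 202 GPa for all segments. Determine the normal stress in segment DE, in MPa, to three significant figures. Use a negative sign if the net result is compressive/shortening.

Internal axial forces (sectioning from the free end, tension +): N_DE = 16.9 kN, N_CD = 41.4 kN, N_BC = 79.7 kN, N_AB = 79.7 kN.
A_DE = 564.1 mm².
σ_DE = N_DE/A_DE = 16900/564.1 = 29.96 MPa.

30.0 MPa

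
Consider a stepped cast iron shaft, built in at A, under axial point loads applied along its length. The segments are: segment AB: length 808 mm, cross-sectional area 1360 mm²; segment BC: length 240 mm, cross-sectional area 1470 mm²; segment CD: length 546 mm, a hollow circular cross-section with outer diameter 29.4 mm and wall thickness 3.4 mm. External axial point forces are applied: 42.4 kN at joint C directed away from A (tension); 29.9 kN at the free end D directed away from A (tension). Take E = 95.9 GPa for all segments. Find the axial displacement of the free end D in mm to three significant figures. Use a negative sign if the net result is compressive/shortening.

1.18 mm

Internal axial forces (sectioning from the free end, tension +): N_CD = 29.9 kN, N_BC = 72.3 kN, N_AB = 72.3 kN.
A_CD = 277.7 mm².
δ_AB = 72300·808/(1360·95900) = 0.4479 mm
δ_BC = 72300·240/(1470·95900) = 0.1231 mm
δ_CD = 29900·546/(277.7·95900) = 0.613 mm
δ = Σδ_i = 1.184 mm.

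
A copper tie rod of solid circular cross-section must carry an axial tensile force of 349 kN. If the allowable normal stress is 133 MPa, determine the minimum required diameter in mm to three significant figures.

57.8 mm

Required area A ≥ P/σ_allow = 349000/133 = 2624 mm².
For a solid circular section, d ≥ √(4A/π) = 57.8 mm.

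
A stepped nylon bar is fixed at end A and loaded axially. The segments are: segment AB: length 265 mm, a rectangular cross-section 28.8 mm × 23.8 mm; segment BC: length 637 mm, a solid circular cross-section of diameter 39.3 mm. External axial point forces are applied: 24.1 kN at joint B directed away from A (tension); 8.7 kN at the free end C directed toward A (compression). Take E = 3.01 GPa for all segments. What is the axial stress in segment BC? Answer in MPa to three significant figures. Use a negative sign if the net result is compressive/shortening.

Internal axial forces (sectioning from the free end, tension +): N_BC = -8.7 kN, N_AB = 15.4 kN.
A_BC = 1213 mm².
σ_BC = N_BC/A_BC = -8700/1213 = -7.172 MPa.

-7.17 MPa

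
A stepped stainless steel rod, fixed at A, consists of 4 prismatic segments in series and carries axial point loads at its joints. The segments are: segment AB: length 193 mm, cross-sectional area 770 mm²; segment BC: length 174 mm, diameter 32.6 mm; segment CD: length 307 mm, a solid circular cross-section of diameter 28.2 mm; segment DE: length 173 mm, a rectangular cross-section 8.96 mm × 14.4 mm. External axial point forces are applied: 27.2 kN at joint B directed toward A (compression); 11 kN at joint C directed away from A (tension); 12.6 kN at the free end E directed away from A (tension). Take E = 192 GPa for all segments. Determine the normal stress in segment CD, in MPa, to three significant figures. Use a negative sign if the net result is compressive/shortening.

20.2 MPa

Internal axial forces (sectioning from the free end, tension +): N_DE = 12.6 kN, N_CD = 12.6 kN, N_BC = 23.6 kN, N_AB = -3.6 kN.
A_CD = 624.6 mm².
σ_CD = N_CD/A_CD = 12600/624.6 = 20.17 MPa.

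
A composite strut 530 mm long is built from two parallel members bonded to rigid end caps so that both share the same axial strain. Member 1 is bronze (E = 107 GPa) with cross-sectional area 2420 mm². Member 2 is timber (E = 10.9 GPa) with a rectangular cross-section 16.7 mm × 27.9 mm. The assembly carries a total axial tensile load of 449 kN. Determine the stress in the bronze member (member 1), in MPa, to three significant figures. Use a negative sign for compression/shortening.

182 MPa

A_2 = 465.9 mm².
Equal strain + equilibrium ⇒ each member carries load in proportion to AE: A₁E₁ = 258900000 N, A₂E₂ = 5079000 N, ΣAE = 264000000 N.
σ₁ = P·E₁/ΣAE = 449000·107000/264000000 = 182 MPa.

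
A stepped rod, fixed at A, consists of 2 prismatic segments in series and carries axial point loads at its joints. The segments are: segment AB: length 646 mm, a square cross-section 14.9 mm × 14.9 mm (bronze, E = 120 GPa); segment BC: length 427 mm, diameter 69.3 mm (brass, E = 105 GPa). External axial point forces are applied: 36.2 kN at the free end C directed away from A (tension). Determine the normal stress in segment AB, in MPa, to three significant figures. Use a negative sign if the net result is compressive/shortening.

Internal axial forces (sectioning from the free end, tension +): N_BC = 36.2 kN, N_AB = 36.2 kN.
A_AB = 222 mm².
σ_AB = N_AB/A_AB = 36200/222 = 163.1 MPa.

163 MPa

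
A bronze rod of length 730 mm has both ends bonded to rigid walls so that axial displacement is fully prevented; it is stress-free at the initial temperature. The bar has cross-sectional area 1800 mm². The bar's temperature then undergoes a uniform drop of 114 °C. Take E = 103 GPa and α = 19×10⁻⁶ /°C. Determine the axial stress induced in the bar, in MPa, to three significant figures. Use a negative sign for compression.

223 MPa

Free thermal expansion αLΔT = 19e-6 · 730 · -114 = -1.581 mm.
The walls impose strain ε = −(-1.581)/730 = 2.1660e-03; σ = Eε = 103000 · 2.1660e-03 = 223.1 MPa.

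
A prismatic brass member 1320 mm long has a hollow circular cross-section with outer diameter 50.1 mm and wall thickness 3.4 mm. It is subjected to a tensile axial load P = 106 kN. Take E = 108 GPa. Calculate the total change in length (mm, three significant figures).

2.60 mm

A = 498.8 mm².
δ_mech = NL/(AE) = 106000·1320/(498.8·108000) = 2.597 mm.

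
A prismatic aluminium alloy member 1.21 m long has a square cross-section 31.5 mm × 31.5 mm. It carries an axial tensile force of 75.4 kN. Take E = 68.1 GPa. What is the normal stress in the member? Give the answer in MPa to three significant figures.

76.0 MPa

A = 992.2 mm².
σ = N/A = 75400/992.2 = 75.99 MPa.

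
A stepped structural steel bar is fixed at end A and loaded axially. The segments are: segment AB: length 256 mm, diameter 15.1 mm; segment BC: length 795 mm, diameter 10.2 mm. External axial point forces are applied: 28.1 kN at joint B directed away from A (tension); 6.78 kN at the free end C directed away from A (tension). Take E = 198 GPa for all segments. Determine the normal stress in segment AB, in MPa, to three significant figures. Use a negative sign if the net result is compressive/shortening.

Internal axial forces (sectioning from the free end, tension +): N_BC = 6.78 kN, N_AB = 34.88 kN.
A_AB = 179.1 mm².
σ_AB = N_AB/A_AB = 34880/179.1 = 194.8 MPa.

195 MPa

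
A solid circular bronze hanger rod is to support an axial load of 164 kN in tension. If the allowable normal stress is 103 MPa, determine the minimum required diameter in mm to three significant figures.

45.0 mm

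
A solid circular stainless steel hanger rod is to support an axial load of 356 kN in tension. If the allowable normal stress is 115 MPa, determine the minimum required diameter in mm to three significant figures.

Required area A ≥ P/σ_allow = 356000/115 = 3096 mm².
For a solid circular section, d ≥ √(4A/π) = 62.78 mm.

62.8 mm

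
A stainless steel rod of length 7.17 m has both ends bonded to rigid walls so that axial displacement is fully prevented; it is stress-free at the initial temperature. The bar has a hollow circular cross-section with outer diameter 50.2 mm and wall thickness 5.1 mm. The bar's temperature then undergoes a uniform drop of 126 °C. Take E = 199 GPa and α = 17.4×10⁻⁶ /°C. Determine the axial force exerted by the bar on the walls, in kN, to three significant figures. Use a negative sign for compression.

315 kN

Free thermal expansion αLΔT = 17.4e-6 · 7170 · -126 = -15.72 mm.
The walls impose strain ε = −(-15.72)/7170 = 2.1924e-03; σ = Eε = 199000 · 2.1924e-03 = 436.3 MPa.
Wall reaction R = σ·A = 436.3·722.6 = 315300 N = 315.3 kN.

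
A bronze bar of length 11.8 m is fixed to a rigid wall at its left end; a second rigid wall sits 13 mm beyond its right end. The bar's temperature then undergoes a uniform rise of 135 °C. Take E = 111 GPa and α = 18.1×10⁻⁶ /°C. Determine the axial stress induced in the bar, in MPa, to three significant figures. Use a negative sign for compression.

-149 MPa

Free thermal expansion αLΔT = 18.1e-6 · 11800 · 135 = 28.83 mm.
The walls engage after the gap closes; constrained expansion = 28.83 − 13 = 15.83 mm.
The walls impose strain ε = −(15.83)/11800 = -1.3418e-03; σ = Eε = 111000 · -1.3418e-03 = -148.9 MPa.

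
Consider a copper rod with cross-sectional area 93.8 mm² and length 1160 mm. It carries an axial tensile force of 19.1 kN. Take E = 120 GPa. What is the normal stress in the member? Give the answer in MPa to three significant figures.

204 MPa

σ = N/A = 19100/93.8 = 203.6 MPa.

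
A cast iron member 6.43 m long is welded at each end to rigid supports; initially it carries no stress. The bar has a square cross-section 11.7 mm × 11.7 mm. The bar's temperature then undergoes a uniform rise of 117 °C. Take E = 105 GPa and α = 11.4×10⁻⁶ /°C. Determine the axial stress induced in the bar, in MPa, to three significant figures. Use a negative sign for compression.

-140 MPa

Free thermal expansion αLΔT = 11.4e-6 · 6430 · 117 = 8.576 mm.
The walls impose strain ε = −(8.576)/6430 = -1.3338e-03; σ = Eε = 105000 · -1.3338e-03 = -140 MPa.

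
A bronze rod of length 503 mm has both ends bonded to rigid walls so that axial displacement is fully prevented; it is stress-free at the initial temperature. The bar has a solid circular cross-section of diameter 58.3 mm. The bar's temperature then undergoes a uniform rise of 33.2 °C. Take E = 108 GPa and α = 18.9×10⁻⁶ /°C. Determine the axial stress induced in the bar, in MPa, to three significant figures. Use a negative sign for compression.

Free thermal expansion αLΔT = 18.9e-6 · 503 · 33.2 = 0.3156 mm.
The walls impose strain ε = −(0.3156)/503 = -6.2748e-04; σ = Eε = 108000 · -6.2748e-04 = -67.77 MPa.

-67.8 MPa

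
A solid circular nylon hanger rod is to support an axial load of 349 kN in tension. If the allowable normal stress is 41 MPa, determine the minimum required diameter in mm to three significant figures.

104 mm

Required area A ≥ P/σ_allow = 349000/41 = 8512 mm².
For a solid circular section, d ≥ √(4A/π) = 104.1 mm.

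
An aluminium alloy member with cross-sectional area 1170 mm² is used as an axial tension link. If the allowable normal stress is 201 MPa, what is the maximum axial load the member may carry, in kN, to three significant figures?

235 kN

P_max = σ_allow · A = 201 · 1170 = 235200 N = 235.2 kN.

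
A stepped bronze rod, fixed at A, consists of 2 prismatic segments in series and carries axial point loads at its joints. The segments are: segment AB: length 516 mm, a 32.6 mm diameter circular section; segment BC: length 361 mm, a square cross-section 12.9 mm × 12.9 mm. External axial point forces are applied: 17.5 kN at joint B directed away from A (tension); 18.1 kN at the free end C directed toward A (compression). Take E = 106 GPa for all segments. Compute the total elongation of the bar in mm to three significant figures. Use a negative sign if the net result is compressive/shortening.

Internal axial forces (sectioning from the free end, tension +): N_BC = -18.1 kN, N_AB = -0.6 kN.
A_AB = 834.7 mm².
A_BC = 166.4 mm².
δ_AB = -600·516/(834.7·106000) = -0.003499 mm
δ_BC = -18100·361/(166.4·106000) = -0.3704 mm
δ = Σδ_i = -0.3739 mm.

-0.374 mm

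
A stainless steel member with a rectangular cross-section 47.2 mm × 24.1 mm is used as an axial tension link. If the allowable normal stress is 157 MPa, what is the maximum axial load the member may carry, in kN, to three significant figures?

A = 1138 mm².
P_max = σ_allow · A = 157 · 1138 = 178600 N = 178.6 kN.

179 kN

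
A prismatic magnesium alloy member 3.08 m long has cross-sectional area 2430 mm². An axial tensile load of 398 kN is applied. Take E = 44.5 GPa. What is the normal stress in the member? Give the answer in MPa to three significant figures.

σ = N/A = 398000/2430 = 163.8 MPa.

164 MPa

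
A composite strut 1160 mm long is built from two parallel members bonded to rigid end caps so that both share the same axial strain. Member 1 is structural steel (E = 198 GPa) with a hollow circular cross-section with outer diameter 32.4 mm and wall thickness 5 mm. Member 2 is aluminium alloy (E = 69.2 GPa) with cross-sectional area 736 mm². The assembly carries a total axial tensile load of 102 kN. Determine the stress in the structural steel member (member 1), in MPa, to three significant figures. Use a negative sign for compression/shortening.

A_1 = 430.4 mm².
Equal strain + equilibrium ⇒ each member carries load in proportion to AE: A₁E₁ = 85220000 N, A₂E₂ = 50930000 N, ΣAE = 136200000 N.
σ₁ = P·E₁/ΣAE = 102000·198000/136200000 = 148.3 MPa.

148 MPa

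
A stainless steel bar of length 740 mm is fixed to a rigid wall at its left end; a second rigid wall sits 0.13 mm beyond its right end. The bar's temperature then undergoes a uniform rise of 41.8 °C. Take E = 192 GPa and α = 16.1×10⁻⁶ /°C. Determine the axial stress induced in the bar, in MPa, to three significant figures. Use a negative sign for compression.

Free thermal expansion αLΔT = 16.1e-6 · 740 · 41.8 = 0.498 mm.
The walls engage after the gap closes; constrained expansion = 0.498 − 0.13 = 0.368 mm.
The walls impose strain ε = −(0.368)/740 = -4.9730e-04; σ = Eε = 192000 · -4.9730e-04 = -95.48 MPa.

-95.5 MPa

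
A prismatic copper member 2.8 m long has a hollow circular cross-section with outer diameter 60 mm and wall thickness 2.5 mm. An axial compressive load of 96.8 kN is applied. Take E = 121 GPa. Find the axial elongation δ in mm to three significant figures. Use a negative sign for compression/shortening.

A = 451.6 mm².
δ_mech = NL/(AE) = -96800·2800/(451.6·121000) = -4.96 mm.

-4.96 mm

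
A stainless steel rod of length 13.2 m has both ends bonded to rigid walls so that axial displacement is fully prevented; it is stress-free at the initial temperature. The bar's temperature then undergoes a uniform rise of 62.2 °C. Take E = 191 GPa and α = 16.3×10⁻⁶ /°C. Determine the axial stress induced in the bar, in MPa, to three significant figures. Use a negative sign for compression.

-194 MPa

Free thermal expansion αLΔT = 16.3e-6 · 13200 · 62.2 = 13.38 mm.
The walls impose strain ε = −(13.38)/13200 = -1.0139e-03; σ = Eε = 191000 · -1.0139e-03 = -193.6 MPa.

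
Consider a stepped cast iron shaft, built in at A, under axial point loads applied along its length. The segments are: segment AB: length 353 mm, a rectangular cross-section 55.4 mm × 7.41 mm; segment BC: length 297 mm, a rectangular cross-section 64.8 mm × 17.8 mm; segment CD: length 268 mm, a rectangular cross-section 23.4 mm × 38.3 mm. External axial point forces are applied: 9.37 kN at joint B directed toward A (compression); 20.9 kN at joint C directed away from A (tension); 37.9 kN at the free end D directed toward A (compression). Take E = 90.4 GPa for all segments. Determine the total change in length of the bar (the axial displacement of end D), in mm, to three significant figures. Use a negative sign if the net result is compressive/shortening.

-0.425 mm

Internal axial forces (sectioning from the free end, tension +): N_CD = -37.9 kN, N_BC = -17 kN, N_AB = -26.37 kN.
A_AB = 410.5 mm².
A_BC = 1153 mm².
A_CD = 896.2 mm².
δ_AB = -26370·353/(410.5·90400) = -0.2508 mm
δ_BC = -17000·297/(1153·90400) = -0.04842 mm
δ_CD = -37900·268/(896.2·90400) = -0.1254 mm
δ = Σδ_i = -0.4246 mm.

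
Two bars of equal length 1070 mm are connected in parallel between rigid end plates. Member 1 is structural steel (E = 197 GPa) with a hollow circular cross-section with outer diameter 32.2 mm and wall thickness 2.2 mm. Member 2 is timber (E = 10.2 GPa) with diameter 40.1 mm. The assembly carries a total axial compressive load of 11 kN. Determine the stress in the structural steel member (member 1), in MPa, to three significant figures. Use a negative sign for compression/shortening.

A_1 = 207.3 mm².
A_2 = 1263 mm².
Equal strain + equilibrium ⇒ each member carries load in proportion to AE: A₁E₁ = 40850000 N, A₂E₂ = 12880000 N, ΣAE = 53730000 N.
σ₁ = P·E₁/ΣAE = -11000·197000/53730000 = -40.33 MPa.

-40.3 MPa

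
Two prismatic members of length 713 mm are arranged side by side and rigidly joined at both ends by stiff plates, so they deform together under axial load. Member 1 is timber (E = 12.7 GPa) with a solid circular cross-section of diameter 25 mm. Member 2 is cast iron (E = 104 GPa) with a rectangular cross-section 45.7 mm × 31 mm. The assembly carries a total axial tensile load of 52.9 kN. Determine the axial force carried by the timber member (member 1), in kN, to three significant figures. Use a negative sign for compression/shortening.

A_1 = 490.9 mm².
A_2 = 1417 mm².
Equal strain + equilibrium ⇒ each member carries load in proportion to AE: A₁E₁ = 6234000 N, A₂E₂ = 147300000 N, ΣAE = 153600000 N.
F₁ = P·A₁E₁/ΣAE = 52900·6234000/153600000 = 2147 N.

2.15 kN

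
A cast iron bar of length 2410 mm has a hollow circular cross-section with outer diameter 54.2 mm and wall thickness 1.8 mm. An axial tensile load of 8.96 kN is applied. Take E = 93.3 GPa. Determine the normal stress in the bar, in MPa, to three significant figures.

30.2 MPa

A = 296.3 mm².
σ = N/A = 8960/296.3 = 30.24 MPa.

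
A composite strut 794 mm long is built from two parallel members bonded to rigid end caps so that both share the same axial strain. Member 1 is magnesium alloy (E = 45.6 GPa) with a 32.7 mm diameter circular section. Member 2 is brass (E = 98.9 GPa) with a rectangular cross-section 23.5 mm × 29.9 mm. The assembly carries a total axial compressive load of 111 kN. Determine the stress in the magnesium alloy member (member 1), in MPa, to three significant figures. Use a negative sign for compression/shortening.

-47.0 MPa

A_1 = 839.8 mm².
A_2 = 702.6 mm².
Equal strain + equilibrium ⇒ each member carries load in proportion to AE: A₁E₁ = 38300000 N, A₂E₂ = 69490000 N, ΣAE = 107800000 N.
σ₁ = P·E₁/ΣAE = -111000·45600/107800000 = -46.96 MPa.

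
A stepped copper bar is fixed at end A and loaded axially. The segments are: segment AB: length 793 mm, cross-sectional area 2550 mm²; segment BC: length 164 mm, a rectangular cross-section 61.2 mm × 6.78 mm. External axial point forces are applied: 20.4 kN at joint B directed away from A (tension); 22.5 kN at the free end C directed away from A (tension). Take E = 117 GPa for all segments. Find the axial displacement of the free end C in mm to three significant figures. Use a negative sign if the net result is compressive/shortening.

0.190 mm

Internal axial forces (sectioning from the free end, tension +): N_BC = 22.5 kN, N_AB = 42.9 kN.
A_BC = 414.9 mm².
δ_AB = 42900·793/(2550·117000) = 0.114 mm
δ_BC = 22500·164/(414.9·117000) = 0.07601 mm
δ = Σδ_i = 0.19 mm.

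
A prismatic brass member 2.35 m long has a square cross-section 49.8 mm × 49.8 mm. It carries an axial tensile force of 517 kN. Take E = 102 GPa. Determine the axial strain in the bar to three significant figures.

A = 2480 mm².
σ = N/A = 208.5 MPa; ε = σ/E = 208.5/102000 = 2.044e-03.

0.00204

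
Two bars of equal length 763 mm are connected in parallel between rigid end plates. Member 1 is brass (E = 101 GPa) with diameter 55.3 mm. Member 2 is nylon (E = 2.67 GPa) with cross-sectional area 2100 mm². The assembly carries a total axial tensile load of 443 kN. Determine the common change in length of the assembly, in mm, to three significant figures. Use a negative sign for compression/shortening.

1.36 mm

A_1 = 2402 mm².
Equal strain + equilibrium ⇒ each member carries load in proportion to AE: A₁E₁ = 242600000 N, A₂E₂ = 5607000 N, ΣAE = 248200000 N.
δ = PL/ΣAE = 443000·763/248200000 = 1.362 mm.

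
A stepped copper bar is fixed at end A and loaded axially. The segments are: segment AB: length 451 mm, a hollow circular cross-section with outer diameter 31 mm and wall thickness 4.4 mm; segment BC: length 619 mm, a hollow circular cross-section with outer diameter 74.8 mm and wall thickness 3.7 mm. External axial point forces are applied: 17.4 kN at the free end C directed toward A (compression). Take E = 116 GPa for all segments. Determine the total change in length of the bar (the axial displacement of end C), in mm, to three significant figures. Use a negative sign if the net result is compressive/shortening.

Internal axial forces (sectioning from the free end, tension +): N_BC = -17.4 kN, N_AB = -17.4 kN.
A_AB = 367.7 mm².
A_BC = 826.5 mm².
δ_AB = -17400·451/(367.7·116000) = -0.184 mm
δ_BC = -17400·619/(826.5·116000) = -0.1123 mm
δ = Σδ_i = -0.2963 mm.

-0.296 mm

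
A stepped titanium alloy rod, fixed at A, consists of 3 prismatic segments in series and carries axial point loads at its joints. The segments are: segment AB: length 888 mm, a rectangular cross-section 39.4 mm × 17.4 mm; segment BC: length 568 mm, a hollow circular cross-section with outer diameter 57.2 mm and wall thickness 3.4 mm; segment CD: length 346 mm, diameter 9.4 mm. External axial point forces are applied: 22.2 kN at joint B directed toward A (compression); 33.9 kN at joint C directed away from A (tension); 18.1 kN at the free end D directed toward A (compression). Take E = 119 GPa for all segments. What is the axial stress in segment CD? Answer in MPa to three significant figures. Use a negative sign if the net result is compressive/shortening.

Internal axial forces (sectioning from the free end, tension +): N_CD = -18.1 kN, N_BC = 15.8 kN, N_AB = -6.4 kN.
A_CD = 69.4 mm².
σ_CD = N_CD/A_CD = -18100/69.4 = -260.8 MPa.

-261 MPa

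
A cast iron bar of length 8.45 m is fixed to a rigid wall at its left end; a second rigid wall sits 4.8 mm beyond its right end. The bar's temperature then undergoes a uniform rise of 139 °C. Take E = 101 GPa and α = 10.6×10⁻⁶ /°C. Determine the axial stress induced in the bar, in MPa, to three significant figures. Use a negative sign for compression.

Free thermal expansion αLΔT = 10.6e-6 · 8450 · 139 = 12.45 mm.
The walls engage after the gap closes; constrained expansion = 12.45 − 4.8 = 7.65 mm.
The walls impose strain ε = −(7.65)/8450 = -9.0535e-04; σ = Eε = 101000 · -9.0535e-04 = -91.44 MPa.

-91.4 MPa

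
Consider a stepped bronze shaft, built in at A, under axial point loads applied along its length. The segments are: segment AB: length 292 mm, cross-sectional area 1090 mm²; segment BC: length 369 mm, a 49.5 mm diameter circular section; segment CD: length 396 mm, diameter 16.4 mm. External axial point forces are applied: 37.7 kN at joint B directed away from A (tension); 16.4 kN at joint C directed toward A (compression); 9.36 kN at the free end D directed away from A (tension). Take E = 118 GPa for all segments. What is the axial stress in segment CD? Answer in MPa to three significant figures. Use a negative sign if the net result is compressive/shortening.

Internal axial forces (sectioning from the free end, tension +): N_CD = 9.36 kN, N_BC = -7.04 kN, N_AB = 30.66 kN.
A_CD = 211.2 mm².
σ_CD = N_CD/A_CD = 9360/211.2 = 44.31 MPa.

44.3 MPa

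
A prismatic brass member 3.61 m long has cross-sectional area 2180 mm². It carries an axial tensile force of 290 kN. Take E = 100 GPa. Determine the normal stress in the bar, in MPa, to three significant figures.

σ = N/A = 290000/2180 = 133 MPa.

133 MPa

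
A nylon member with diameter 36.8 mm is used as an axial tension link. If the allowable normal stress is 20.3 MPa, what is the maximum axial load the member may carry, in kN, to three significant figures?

A = 1064 mm².
P_max = σ_allow · A = 20.3 · 1064 = 21590 N = 21.59 kN.

21.6 kN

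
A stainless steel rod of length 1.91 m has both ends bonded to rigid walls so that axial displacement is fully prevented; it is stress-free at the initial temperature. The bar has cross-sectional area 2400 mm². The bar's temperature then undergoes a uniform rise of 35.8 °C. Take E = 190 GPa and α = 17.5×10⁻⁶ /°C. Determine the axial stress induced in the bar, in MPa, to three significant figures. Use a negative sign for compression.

-119 MPa

Free thermal expansion αLΔT = 17.5e-6 · 1910 · 35.8 = 1.197 mm.
The walls impose strain ε = −(1.197)/1910 = -6.2650e-04; σ = Eε = 190000 · -6.2650e-04 = -119 MPa.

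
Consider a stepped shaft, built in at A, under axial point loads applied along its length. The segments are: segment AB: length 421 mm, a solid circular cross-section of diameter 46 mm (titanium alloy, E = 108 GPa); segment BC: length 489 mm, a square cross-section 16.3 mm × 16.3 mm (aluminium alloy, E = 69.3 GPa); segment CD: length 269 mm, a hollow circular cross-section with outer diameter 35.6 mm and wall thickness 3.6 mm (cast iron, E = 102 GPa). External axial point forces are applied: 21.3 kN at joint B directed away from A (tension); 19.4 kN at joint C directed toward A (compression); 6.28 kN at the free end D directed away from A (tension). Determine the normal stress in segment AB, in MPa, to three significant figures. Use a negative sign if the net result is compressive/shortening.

4.92 MPa

Internal axial forces (sectioning from the free end, tension +): N_CD = 6.28 kN, N_BC = -13.12 kN, N_AB = 8.18 kN.
A_AB = 1662 mm².
σ_AB = N_AB/A_AB = 8180/1662 = 4.922 MPa.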